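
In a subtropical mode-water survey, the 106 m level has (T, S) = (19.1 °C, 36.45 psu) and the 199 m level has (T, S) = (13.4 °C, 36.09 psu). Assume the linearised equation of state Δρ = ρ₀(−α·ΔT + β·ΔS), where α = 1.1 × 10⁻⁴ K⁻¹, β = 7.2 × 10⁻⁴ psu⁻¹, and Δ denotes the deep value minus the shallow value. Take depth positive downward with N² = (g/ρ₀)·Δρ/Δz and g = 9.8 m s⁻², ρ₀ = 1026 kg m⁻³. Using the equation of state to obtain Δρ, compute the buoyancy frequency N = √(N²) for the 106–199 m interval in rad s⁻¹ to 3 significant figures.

6.23 × 10⁻³ rad s⁻¹

ΔT = -5.7 K, ΔS = -0.36 psu (deep − shallow).
Δρ/ρ₀ = −αΔT + βΔS = 6.27 × 10⁻⁴ − 2.592 × 10⁻⁴ = 3.678 × 10⁻⁴, so Δρ ≈ 0.3774 kg m⁻³.
N² = (g/ρ₀)·Δρ/Δz = g·(Δρ/ρ₀)/Δz = 9.8 × 3.678 × 10⁻⁴ / 93 = 3.8757 × 10⁻⁵ s⁻².
N = √(3.8757 × 10⁻⁵) = 6.2255 × 10⁻³ rad s⁻¹ ≈ 6.23 × 10⁻³ rad s⁻¹.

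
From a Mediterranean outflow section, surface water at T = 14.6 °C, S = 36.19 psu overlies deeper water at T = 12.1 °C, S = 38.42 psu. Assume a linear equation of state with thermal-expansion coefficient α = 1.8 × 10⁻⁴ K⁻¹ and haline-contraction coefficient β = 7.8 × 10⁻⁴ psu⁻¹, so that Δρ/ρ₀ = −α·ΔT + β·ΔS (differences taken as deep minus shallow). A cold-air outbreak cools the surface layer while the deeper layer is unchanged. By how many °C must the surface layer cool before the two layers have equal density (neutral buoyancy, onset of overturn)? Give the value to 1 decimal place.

12.2 °C

Neutral buoyancy requires Δρ = 0, i.e. −α(T_deep − T_surf′) + β(S_deep − S_surf) = 0.
T_surf′ = T_deep − (β/α)·ΔS = 12.1 − (7.8 × 10⁻⁴/1.8 × 10⁻⁴)·(+2.23) = 2.437 °C.
Cooling required: 14.6 − (2.437) = 12.163 °C.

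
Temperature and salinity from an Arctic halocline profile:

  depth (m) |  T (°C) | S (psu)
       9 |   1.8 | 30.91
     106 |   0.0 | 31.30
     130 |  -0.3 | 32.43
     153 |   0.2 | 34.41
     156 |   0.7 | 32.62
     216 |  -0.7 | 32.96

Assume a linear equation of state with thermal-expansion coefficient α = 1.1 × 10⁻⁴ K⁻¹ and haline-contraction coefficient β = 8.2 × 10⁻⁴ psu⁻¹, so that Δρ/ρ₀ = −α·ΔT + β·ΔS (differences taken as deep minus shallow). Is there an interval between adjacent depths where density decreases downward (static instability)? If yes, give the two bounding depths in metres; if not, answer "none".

Evaluate Δρ/ρ₀ = −αΔT + βΔS across each adjacent pair:
  9–106 m: −αΔT+βΔS = −(1.1 × 10⁻⁴)(-1.8)+(8.2 × 10⁻⁴)(+0.39) = 5.2 × 10⁻⁴ → stable
  106–130 m: −αΔT+βΔS = −(1.1 × 10⁻⁴)(-0.3)+(8.2 × 10⁻⁴)(+1.13) = 9.6 × 10⁻⁴ → stable
  130–153 m: −αΔT+βΔS = −(1.1 × 10⁻⁴)(+0.5)+(8.2 × 10⁻⁴)(+1.98) = 1.6 × 10⁻³ → stable
  153–156 m: −αΔT+βΔS = −(1.1 × 10⁻⁴)(+0.5)+(8.2 × 10⁻⁴)(-1.79) = -1.5 × 10⁻³ → UNSTABLE
  156–216 m: −αΔT+βΔS = −(1.1 × 10⁻⁴)(-1.4)+(8.2 × 10⁻⁴)(+0.34) = 4.3 × 10⁻⁴ → stable
The 153–156 m interval has Δρ < 0: lighter water underlies denser water.

153–156 m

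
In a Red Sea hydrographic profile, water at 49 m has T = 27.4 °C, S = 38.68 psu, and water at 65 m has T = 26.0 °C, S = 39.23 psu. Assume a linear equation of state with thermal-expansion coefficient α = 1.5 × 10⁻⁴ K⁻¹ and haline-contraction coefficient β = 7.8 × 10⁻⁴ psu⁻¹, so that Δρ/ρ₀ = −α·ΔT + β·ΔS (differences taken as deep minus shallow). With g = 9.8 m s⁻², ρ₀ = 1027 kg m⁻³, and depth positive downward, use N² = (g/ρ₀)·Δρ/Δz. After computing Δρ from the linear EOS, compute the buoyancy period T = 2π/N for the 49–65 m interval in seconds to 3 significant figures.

ΔT = -1.4 K, ΔS = +0.55 psu (deep − shallow).
Δρ/ρ₀ = −αΔT + βΔS = 2.10 × 10⁻⁴ + 4.29 × 10⁻⁴ = 6.39 × 10⁻⁴, so Δρ ≈ 0.6563 kg m⁻³.
N² = (g/ρ₀)·Δρ/Δz = g·(Δρ/ρ₀)/Δz = 9.8 × 6.39 × 10⁻⁴ / 16 = 3.9139 × 10⁻⁴ s⁻².
N = √(3.9139 × 10⁻⁴) = 0.019784 rad s⁻¹ → T = 2π/N = 317.59 s ≈ 318 s.

318 s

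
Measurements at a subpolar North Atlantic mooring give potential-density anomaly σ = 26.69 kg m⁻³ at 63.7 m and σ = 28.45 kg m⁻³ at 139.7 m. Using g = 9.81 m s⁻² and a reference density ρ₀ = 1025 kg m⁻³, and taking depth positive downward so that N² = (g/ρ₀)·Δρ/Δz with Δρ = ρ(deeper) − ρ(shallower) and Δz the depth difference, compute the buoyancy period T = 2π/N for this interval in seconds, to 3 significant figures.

422 s

Δρ = 1028.45 − 1026.69 = 1.76 kg m⁻³ over Δz = 139.7 − 63.7 = 76 m.
N² = (9.81/1025) × (1.76/76) = 2.2164 × 10⁻⁴ s⁻².
N = √(2.2164 × 10⁻⁴) = 0.014888 rad s⁻¹, so T = 2π/N = 422.03 s ≈ 422 s.
Since Δρ > 0 the layer is stably stratified.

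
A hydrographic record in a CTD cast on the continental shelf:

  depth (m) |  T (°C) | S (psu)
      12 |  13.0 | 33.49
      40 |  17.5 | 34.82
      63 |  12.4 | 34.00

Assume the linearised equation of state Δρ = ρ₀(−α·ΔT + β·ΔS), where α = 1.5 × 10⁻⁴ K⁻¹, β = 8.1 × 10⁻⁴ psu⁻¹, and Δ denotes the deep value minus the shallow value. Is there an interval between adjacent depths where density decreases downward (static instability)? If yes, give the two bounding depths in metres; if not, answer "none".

none

Evaluate Δρ/ρ₀ = −αΔT + βΔS across each adjacent pair:
  12–40 m: −αΔT+βΔS = −(1.5 × 10⁻⁴)(+4.5)+(8.1 × 10⁻⁴)(+1.33) = 4.0 × 10⁻⁴ → stable
  40–63 m: −αΔT+βΔS = −(1.5 × 10⁻⁴)(-5.1)+(8.1 × 10⁻⁴)(-0.82) = 1.0 × 10⁻⁴ → stable
Every interval has Δρ > 0: the column is stably stratified throughout.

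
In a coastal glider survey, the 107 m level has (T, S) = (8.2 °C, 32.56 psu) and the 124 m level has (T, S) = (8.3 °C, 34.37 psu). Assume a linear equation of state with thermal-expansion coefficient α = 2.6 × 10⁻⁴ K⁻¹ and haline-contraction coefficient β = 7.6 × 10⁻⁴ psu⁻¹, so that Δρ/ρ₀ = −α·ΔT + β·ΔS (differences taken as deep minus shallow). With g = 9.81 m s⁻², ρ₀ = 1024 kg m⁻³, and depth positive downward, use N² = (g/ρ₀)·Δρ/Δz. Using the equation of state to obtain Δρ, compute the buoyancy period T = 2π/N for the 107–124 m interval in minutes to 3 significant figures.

ΔT = +0.1 K, ΔS = +1.81 psu (deep − shallow).
Δρ/ρ₀ = −αΔT + βΔS = -2.60 × 10⁻⁵ + 1.3756 × 10⁻³ = 1.3496 × 10⁻³, so Δρ ≈ 1.382 kg m⁻³.
N² = (g/ρ₀)·Δρ/Δz = g·(Δρ/ρ₀)/Δz = 9.81 × 1.3496 × 10⁻³ / 17 = 7.7880 × 10⁻⁴ s⁻².
N = √(7.7880 × 10⁻⁴) = 0.027907 rad s⁻¹ → T = 2π/N = 225.15 s = 3.7525 min ≈ 3.75 min.

3.75 min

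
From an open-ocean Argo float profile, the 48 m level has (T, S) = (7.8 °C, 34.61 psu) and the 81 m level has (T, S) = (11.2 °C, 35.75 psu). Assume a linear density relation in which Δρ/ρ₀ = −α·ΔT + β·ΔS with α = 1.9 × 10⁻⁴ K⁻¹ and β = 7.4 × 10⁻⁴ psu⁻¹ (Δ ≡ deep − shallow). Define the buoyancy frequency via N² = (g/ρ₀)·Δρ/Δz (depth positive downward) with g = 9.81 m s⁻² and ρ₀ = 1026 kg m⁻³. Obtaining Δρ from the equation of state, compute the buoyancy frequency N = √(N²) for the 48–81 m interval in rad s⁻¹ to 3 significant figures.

ΔT = +3.4 K, ΔS = +1.14 psu (deep − shallow).
Δρ/ρ₀ = −αΔT + βΔS = -6.46 × 10⁻⁴ + 8.436 × 10⁻⁴ = 1.976 × 10⁻⁴, so Δρ ≈ 0.2027 kg m⁻³.
N² = (g/ρ₀)·Δρ/Δz = g·(Δρ/ρ₀)/Δz = 9.81 × 1.976 × 10⁻⁴ / 33 = 5.8741 × 10⁻⁵ s⁻².
N = √(5.8741 × 10⁻⁵) = 7.6643 × 10⁻³ rad s⁻¹ ≈ 7.66 × 10⁻³ rad s⁻¹.

7.66 × 10⁻³ rad s⁻¹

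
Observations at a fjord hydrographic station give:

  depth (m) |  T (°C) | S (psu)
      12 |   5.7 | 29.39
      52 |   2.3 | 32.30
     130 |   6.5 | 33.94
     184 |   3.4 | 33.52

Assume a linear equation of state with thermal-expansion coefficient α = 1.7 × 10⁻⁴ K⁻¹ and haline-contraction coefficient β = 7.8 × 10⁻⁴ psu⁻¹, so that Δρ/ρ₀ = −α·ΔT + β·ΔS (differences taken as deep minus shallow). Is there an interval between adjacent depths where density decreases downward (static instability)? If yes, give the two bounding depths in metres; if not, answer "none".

Evaluate Δρ/ρ₀ = −αΔT + βΔS across each adjacent pair:
  12–52 m: −αΔT+βΔS = −(1.7 × 10⁻⁴)(-3.4)+(7.8 × 10⁻⁴)(+2.91) = 2.8 × 10⁻³ → stable
  52–130 m: −αΔT+βΔS = −(1.7 × 10⁻⁴)(+4.2)+(7.8 × 10⁻⁴)(+1.64) = 5.7 × 10⁻⁴ → stable
  130–184 m: −αΔT+βΔS = −(1.7 × 10⁻⁴)(-3.1)+(7.8 × 10⁻⁴)(-0.42) = 2.0 × 10⁻⁴ → stable
Every interval has Δρ > 0: the column is stably stratified throughout.

none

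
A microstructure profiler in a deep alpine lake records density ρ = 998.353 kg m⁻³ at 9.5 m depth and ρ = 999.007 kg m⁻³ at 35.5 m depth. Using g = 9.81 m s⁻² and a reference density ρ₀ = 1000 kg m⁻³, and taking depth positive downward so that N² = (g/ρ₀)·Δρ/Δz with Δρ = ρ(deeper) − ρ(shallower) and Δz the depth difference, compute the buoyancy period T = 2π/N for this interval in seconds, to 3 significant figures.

Δρ = 999.007 − 998.353 = 0.654 kg m⁻³ over Δz = 35.5 − 9.5 = 26 m.
N² = (9.81/1000) × (0.654/26) = 2.4676 × 10⁻⁴ s⁻².
N = √(2.4676 × 10⁻⁴) = 0.015709 rad s⁻¹, so T = 2π/N = 399.97 s ≈ 400 s.

400 s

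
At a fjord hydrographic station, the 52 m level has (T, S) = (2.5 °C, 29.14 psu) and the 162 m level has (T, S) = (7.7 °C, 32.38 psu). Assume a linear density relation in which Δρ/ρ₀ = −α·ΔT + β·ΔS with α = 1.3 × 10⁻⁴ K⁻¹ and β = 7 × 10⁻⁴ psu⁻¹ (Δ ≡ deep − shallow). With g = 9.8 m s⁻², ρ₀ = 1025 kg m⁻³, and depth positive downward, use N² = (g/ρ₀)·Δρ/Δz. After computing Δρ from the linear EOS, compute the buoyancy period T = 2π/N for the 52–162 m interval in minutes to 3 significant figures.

8.79 min

ΔT = +5.2 K, ΔS = +3.24 psu (deep − shallow).
Δρ/ρ₀ = −αΔT + βΔS = -6.76 × 10⁻⁴ + 2.268 × 10⁻³ = 1.592 × 10⁻³, so Δρ ≈ 1.632 kg m⁻³.
N² = (g/ρ₀)·Δρ/Δz = g·(Δρ/ρ₀)/Δz = 9.8 × 1.592 × 10⁻³ / 110 = 1.4183 × 10⁻⁴ s⁻².
N = √(1.4183 × 10⁻⁴) = 0.011909 rad s⁻¹ → T = 2π/N = 527.60 s = 8.7933 min ≈ 8.79 min.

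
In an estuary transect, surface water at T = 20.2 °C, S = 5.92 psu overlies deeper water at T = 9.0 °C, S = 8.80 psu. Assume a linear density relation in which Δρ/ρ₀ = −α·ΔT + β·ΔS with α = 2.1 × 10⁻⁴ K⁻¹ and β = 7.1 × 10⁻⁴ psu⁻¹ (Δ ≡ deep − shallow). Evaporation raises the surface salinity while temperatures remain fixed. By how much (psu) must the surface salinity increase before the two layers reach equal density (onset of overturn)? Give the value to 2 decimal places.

Neutral buoyancy requires −α(T_deep − T_surf) + β(S_deep − S_surf′) = 0.
S_surf′ = S_deep − (α/β)·ΔT = 8.80 − (2.1 × 10⁻⁴/7.1 × 10⁻⁴)·(-11.2) = 12.1127 psu.
Increase required: 12.1127 − 5.92 = 6.1927 psu.

6.19 psu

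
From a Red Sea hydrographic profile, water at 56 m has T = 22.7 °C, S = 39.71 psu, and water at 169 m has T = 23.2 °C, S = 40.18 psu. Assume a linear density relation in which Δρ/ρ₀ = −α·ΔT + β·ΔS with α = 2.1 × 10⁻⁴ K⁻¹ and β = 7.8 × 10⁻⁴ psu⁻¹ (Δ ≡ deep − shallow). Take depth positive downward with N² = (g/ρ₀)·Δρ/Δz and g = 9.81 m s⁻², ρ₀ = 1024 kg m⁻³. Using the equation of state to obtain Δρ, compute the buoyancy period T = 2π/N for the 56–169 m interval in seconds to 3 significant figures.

1.32 × 10³ s

ΔT = +0.5 K, ΔS = +0.47 psu (deep − shallow).
Δρ/ρ₀ = −αΔT + βΔS = -1.05 × 10⁻⁴ + 3.666 × 10⁻⁴ = 2.616 × 10⁻⁴, so Δρ ≈ 0.2679 kg m⁻³.
N² = (g/ρ₀)·Δρ/Δz = g·(Δρ/ρ₀)/Δz = 9.81 × 2.616 × 10⁻⁴ / 113 = 2.2711 × 10⁻⁵ s⁻².
N = √(2.2711 × 10⁻⁵) = 4.7656 × 10⁻³ rad s⁻¹ → T = 2π/N = 1.3184 × 10³ s ≈ 1.32 × 10³ s.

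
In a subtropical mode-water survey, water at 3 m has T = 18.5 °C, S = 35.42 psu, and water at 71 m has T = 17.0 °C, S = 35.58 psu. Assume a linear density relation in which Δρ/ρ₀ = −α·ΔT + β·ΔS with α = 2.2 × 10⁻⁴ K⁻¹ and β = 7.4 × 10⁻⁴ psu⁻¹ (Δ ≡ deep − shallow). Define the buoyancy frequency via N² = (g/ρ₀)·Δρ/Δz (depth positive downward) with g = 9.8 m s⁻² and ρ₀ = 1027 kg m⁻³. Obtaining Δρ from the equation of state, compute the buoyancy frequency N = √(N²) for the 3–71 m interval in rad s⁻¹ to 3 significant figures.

ΔT = -1.5 K, ΔS = +0.16 psu (deep − shallow).
Δρ/ρ₀ = −αΔT + βΔS = 3.30 × 10⁻⁴ + 1.184 × 10⁻⁴ = 4.484 × 10⁻⁴, so Δρ ≈ 0.4605 kg m⁻³.
N² = (g/ρ₀)·Δρ/Δz = g·(Δρ/ρ₀)/Δz = 9.8 × 4.484 × 10⁻⁴ / 68 = 6.4622 × 10⁻⁵ s⁻².
N = √(6.4622 × 10⁻⁵) = 8.0388 × 10⁻³ rad s⁻¹ ≈ 8.04 × 10⁻³ rad s⁻¹.

8.04 × 10⁻³ rad s⁻¹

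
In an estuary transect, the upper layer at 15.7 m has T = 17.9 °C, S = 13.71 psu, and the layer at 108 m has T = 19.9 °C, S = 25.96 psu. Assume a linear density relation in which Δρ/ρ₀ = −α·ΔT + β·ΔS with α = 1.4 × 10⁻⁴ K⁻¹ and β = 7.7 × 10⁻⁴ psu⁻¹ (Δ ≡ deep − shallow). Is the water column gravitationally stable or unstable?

stable

ΔT = 19.9 − 17.9 = +2.0 K and ΔS = 25.96 − 13.71 = +12.25 psu (deep − shallow).
−αΔT = -2.80 × 10⁻⁴; βΔS = 9.4325 × 10⁻³; sum Δρ/ρ₀ = 9.1525 × 10⁻³.
Δρ/ρ₀ > 0, so Δρ > 0: deeper water is denser → statically stable.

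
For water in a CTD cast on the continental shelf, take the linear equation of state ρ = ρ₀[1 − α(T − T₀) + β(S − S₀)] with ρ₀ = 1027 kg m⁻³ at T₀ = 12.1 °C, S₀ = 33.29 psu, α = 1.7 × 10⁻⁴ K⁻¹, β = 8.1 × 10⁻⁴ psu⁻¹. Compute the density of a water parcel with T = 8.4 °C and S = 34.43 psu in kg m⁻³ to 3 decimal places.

T − T₀ = -3.7 K, S − S₀ = +1.14 psu.
Bracket = 1 − α·(-3.7) + β·(+1.14) = 1 + (1.5524 × 10⁻³) = 1.0015524.
ρ = 1027 × 1.0015524 = 1028.594 kg m⁻³.

1028.594 kg m⁻³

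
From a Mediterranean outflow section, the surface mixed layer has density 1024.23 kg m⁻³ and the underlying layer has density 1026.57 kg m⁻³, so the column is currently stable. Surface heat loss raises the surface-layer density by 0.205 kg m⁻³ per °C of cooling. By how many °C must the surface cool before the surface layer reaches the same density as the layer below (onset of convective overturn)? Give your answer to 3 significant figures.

11.4 °C

Density deficit of the surface layer: 1026.57 − 1024.23 = 2.34 kg m⁻³.
Required change = 2.34 / 0.205 = 11.4 °C.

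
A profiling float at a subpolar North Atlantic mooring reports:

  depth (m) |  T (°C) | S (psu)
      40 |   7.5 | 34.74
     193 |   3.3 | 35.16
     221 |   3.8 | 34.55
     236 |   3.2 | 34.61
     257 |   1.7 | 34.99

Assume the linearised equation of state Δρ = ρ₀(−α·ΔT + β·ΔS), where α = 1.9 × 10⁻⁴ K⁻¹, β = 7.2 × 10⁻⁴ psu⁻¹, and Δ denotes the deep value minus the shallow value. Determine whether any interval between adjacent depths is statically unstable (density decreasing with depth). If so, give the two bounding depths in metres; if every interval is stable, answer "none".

193–221 m

Evaluate Δρ/ρ₀ = −αΔT + βΔS across each adjacent pair:
  40–193 m: −αΔT+βΔS = −(1.9 × 10⁻⁴)(-4.2)+(7.2 × 10⁻⁴)(+0.42) = 1.1 × 10⁻³ → stable
  193–221 m: −αΔT+βΔS = −(1.9 × 10⁻⁴)(+0.5)+(7.2 × 10⁻⁴)(-0.61) = -5.3 × 10⁻⁴ → UNSTABLE
  221–236 m: −αΔT+βΔS = −(1.9 × 10⁻⁴)(-0.6)+(7.2 × 10⁻⁴)(+0.06) = 1.6 × 10⁻⁴ → stable
  236–257 m: −αΔT+βΔS = −(1.9 × 10⁻⁴)(-1.5)+(7.2 × 10⁻⁴)(+0.38) = 5.6 × 10⁻⁴ → stable
The 193–221 m interval has Δρ < 0: lighter water underlies denser water.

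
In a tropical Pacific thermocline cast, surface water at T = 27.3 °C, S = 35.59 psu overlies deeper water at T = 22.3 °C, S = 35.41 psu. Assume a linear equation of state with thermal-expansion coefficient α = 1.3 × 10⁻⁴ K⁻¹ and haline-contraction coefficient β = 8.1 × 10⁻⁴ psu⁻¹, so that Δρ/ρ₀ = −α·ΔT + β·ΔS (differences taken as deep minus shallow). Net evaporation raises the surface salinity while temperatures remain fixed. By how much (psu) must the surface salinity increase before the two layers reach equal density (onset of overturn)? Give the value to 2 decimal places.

0.62 psu

Neutral buoyancy requires −α(T_deep − T_surf) + β(S_deep − S_surf′) = 0.
S_surf′ = S_deep − (α/β)·ΔT = 35.41 − (1.3 × 10⁻⁴/8.1 × 10⁻⁴)·(-5.0) = 36.2125 psu.
Increase required: 36.2125 − 35.59 = 0.6225 psu.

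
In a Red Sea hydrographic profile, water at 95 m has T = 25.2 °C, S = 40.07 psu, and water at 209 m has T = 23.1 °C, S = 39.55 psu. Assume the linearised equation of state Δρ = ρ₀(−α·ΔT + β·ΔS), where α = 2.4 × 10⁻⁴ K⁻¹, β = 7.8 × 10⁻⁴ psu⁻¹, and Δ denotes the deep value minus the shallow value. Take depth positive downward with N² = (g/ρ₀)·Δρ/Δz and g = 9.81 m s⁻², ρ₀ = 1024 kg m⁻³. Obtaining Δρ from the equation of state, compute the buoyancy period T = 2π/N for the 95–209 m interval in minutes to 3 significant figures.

36.0 min

ΔT = -2.1 K, ΔS = -0.52 psu (deep − shallow).
Δρ/ρ₀ = −αΔT + βΔS = 5.04 × 10⁻⁴ − 4.056 × 10⁻⁴ = 9.84 × 10⁻⁵, so Δρ ≈ 0.1008 kg m⁻³.
N² = (g/ρ₀)·Δρ/Δz = g·(Δρ/ρ₀)/Δz = 9.81 × 9.84 × 10⁻⁵ / 114 = 8.4676 × 10⁻⁶ s⁻².
N = √(8.4676 × 10⁻⁶) = 2.9099 × 10⁻³ rad s⁻¹ → T = 2π/N = 2.1592 × 10³ s = 35.987 min ≈ 36.0 min.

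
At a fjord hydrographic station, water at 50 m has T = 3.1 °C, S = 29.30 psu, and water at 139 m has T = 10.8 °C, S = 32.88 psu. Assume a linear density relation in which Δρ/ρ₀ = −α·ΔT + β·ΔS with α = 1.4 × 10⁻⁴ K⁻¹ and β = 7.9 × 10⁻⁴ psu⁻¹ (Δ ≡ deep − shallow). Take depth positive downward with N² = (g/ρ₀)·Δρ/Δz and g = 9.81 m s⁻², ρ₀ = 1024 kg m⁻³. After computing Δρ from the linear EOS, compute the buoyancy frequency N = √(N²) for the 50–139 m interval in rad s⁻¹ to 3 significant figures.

0.0139 rad s⁻¹

ΔT = +7.7 K, ΔS = +3.58 psu (deep − shallow).
Δρ/ρ₀ = −αΔT + βΔS = -1.078 × 10⁻³ + 2.8282 × 10⁻³ = 1.7502 × 10⁻³, so Δρ ≈ 1.792 kg m⁻³.
N² = (g/ρ₀)·Δρ/Δz = g·(Δρ/ρ₀)/Δz = 9.81 × 1.7502 × 10⁻³ / 89 = 1.9292 × 10⁻⁴ s⁻².
N = √(1.9292 × 10⁻⁴) = 0.013890 rad s⁻¹ ≈ 0.0139 rad s⁻¹.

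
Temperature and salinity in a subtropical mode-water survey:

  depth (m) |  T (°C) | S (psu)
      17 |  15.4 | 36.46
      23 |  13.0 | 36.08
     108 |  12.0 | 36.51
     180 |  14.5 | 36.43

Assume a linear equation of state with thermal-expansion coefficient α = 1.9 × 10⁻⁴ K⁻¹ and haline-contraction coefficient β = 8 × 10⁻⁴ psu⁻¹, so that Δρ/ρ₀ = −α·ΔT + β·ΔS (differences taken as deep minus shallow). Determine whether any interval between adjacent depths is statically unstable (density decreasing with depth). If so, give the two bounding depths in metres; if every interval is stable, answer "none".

108–180 m

Evaluate Δρ/ρ₀ = −αΔT + βΔS across each adjacent pair:
  17–23 m: −αΔT+βΔS = −(1.9 × 10⁻⁴)(-2.4)+(8 × 10⁻⁴)(-0.38) = 1.5 × 10⁻⁴ → stable
  23–108 m: −αΔT+βΔS = −(1.9 × 10⁻⁴)(-1.0)+(8 × 10⁻⁴)(+0.43) = 5.3 × 10⁻⁴ → stable
  108–180 m: −αΔT+βΔS = −(1.9 × 10⁻⁴)(+2.5)+(8 × 10⁻⁴)(-0.08) = -5.4 × 10⁻⁴ → UNSTABLE
The 108–180 m interval has Δρ < 0: lighter water underlies denser water.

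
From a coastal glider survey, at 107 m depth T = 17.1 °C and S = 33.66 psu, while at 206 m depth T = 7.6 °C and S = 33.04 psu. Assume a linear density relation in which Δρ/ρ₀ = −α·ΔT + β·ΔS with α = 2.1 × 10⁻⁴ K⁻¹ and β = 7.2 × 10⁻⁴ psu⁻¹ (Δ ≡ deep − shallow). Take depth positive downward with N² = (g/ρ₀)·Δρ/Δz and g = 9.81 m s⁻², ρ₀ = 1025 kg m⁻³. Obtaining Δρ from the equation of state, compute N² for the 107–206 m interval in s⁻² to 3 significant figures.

ΔT = -9.5 K, ΔS = -0.62 psu (deep − shallow).
Δρ/ρ₀ = −αΔT + βΔS = 1.995 × 10⁻³ − 4.464 × 10⁻⁴ = 1.5486 × 10⁻³, so Δρ ≈ 1.587 kg m⁻³.
N² = (g/ρ₀)·Δρ/Δz = g·(Δρ/ρ₀)/Δz = 9.81 × 1.5486 × 10⁻³ / 99 = 1.5345 × 10⁻⁴ s⁻² ≈ 1.53 × 10⁻⁴ s⁻².

1.53 × 10⁻⁴ s⁻²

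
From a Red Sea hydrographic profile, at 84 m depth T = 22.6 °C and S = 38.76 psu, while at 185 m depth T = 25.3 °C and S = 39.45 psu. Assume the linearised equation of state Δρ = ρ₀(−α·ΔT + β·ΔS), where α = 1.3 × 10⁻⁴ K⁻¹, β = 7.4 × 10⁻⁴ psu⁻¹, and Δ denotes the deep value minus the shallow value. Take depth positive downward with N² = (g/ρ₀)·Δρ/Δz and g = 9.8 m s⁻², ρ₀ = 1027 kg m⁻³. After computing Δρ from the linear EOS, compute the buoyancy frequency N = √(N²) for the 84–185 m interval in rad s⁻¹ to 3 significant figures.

3.94 × 10⁻³ rad s⁻¹

ΔT = +2.7 K, ΔS = +0.69 psu (deep − shallow).
Δρ/ρ₀ = −αΔT + βΔS = -3.51 × 10⁻⁴ + 5.106 × 10⁻⁴ = 1.596 × 10⁻⁴, so Δρ ≈ 0.1639 kg m⁻³.
N² = (g/ρ₀)·Δρ/Δz = g·(Δρ/ρ₀)/Δz = 9.8 × 1.596 × 10⁻⁴ / 101 = 1.5486 × 10⁻⁵ s⁻².
N = √(1.5486 × 10⁻⁵) = 3.9352 × 10⁻³ rad s⁻¹ ≈ 3.94 × 10⁻³ rad s⁻¹.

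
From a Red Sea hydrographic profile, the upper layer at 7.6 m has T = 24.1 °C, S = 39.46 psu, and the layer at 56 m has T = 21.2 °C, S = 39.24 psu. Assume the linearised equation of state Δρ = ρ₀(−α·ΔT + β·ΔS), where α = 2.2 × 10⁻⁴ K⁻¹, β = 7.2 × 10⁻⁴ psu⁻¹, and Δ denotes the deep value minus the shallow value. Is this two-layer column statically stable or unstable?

ΔT = 21.2 − 24.1 = -2.9 K and ΔS = 39.24 − 39.46 = -0.22 psu (deep − shallow).
−αΔT = 6.38 × 10⁻⁴; βΔS = -1.584 × 10⁻⁴; sum Δρ/ρ₀ = 4.796 × 10⁻⁴.
Δρ/ρ₀ > 0, so Δρ > 0: deeper water is denser → statically stable.

stable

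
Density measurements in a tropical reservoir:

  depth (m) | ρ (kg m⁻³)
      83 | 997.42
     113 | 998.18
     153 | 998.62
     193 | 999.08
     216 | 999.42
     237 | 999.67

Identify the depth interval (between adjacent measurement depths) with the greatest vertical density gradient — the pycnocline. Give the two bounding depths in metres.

Compute the density gradient over each adjacent pair:
  83–113 m: Δρ/Δz = 0.76/30 = 0.025 kg m⁻⁴
  113–153 m: Δρ/Δz = 0.44/40 = 0.011 kg m⁻⁴
  153–193 m: Δρ/Δz = 0.46/40 = 0.011 kg m⁻⁴
  193–216 m: Δρ/Δz = 0.34/23 = 0.015 kg m⁻⁴
  216–237 m: Δρ/Δz = 0.25/21 = 0.012 kg m⁻⁴
The largest gradient is in the 83–113 m interval — the pycnocline.

83–113 m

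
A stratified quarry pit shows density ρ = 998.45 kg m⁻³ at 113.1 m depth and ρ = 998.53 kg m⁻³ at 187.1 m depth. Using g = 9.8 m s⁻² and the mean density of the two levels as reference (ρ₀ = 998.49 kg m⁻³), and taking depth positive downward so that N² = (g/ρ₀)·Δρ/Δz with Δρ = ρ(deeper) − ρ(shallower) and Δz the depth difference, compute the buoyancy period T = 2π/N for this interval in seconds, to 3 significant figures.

1.93 × 10³ s

Δρ = 998.53 − 998.45 = 0.08 kg m⁻³ over Δz = 187.1 − 113.1 = 74 m.
N² = (9.8/998.49) × (0.08/74) = 1.0611 × 10⁻⁵ s⁻².
N = √(1.0611 × 10⁻⁵) = 3.2575 × 10⁻³ rad s⁻¹, so T = 2π/N = 1.9288 × 10³ s ≈ 1.93 × 10³ s.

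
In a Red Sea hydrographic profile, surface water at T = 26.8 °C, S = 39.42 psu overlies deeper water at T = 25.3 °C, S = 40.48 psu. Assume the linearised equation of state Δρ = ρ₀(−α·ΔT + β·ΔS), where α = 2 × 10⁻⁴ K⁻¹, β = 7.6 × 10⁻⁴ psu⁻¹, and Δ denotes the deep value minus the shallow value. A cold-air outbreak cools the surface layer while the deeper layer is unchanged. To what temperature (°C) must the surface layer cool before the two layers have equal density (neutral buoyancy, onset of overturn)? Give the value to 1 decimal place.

Neutral buoyancy requires Δρ = 0, i.e. −α(T_deep − T_surf′) + β(S_deep − S_surf) = 0.
T_surf′ = T_deep − (β/α)·ΔS = 25.3 − (7.6 × 10⁻⁴/2 × 10⁻⁴)·(+1.06) = 21.272 °C.
Cooling required: 26.8 − (21.272) = 5.528 °C.

21.3 °C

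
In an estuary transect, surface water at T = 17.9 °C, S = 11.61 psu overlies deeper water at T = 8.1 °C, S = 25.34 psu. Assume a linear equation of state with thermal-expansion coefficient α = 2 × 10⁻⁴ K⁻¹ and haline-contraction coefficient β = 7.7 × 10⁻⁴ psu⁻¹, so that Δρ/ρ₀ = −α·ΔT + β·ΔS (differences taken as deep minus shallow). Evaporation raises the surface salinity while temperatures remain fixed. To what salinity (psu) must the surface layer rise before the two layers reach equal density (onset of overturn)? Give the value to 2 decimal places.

Neutral buoyancy requires −α(T_deep − T_surf) + β(S_deep − S_surf′) = 0.
S_surf′ = S_deep − (α/β)·ΔT = 25.34 − (2 × 10⁻⁴/7.7 × 10⁻⁴)·(-9.8) = 27.8855 psu.
Increase required: 27.8855 − 11.61 = 16.2755 psu.

27.89 psu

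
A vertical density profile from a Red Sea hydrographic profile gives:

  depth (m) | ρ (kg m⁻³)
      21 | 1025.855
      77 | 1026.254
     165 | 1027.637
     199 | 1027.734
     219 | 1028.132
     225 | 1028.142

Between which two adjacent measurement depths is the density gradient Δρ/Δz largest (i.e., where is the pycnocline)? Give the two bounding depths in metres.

Compute the density gradient over each adjacent pair:
  21–77 m: Δρ/Δz = 0.399/56 = 7.1 × 10⁻³ kg m⁻⁴
  77–165 m: Δρ/Δz = 1.383/88 = 0.016 kg m⁻⁴
  165–199 m: Δρ/Δz = 0.097/34 = 2.9 × 10⁻³ kg m⁻⁴
  199–219 m: Δρ/Δz = 0.398/20 = 0.020 kg m⁻⁴
  219–225 m: Δρ/Δz = 0.010/6 = 1.7 × 10⁻³ kg m⁻⁴
The largest gradient is in the 199–219 m interval — the pycnocline.

199–219 m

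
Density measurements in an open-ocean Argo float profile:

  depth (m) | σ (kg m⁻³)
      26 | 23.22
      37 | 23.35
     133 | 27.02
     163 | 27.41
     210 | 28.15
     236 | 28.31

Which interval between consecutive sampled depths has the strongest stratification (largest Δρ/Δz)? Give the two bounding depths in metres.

Compute the density gradient over each adjacent pair:
  26–37 m: Δρ/Δz = 0.13/11 = 0.012 kg m⁻⁴
  37–133 m: Δρ/Δz = 3.67/96 = 0.038 kg m⁻⁴
  133–163 m: Δρ/Δz = 0.39/30 = 0.013 kg m⁻⁴
  163–210 m: Δρ/Δz = 0.74/47 = 0.016 kg m⁻⁴
  210–236 m: Δρ/Δz = 0.16/26 = 6.2 × 10⁻³ kg m⁻⁴
The largest gradient is in the 37–133 m interval — the pycnocline.

37–133 m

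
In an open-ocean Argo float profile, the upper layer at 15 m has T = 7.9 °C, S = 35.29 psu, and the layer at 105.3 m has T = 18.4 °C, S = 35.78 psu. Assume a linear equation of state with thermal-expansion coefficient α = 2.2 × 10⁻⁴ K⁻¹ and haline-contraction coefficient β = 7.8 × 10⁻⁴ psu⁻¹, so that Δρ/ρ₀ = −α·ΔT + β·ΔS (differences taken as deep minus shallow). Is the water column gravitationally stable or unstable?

unstable

ΔT = 18.4 − 7.9 = +10.5 K and ΔS = 35.78 − 35.29 = +0.49 psu (deep − shallow).
−αΔT = -2.31 × 10⁻³; βΔS = 3.822 × 10⁻⁴; sum Δρ/ρ₀ = -1.9278 × 10⁻³.
Δρ/ρ₀ < 0, so Δρ < 0: deeper water is lighter → statically unstable; the column would overturn.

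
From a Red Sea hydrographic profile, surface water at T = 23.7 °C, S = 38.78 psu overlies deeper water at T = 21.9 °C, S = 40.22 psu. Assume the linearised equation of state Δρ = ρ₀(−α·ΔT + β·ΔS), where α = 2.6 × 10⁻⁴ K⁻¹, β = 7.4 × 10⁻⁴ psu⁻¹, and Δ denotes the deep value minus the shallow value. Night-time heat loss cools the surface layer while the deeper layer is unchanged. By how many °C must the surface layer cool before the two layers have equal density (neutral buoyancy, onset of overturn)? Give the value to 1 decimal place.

5.9 °C

Neutral buoyancy requires Δρ = 0, i.e. −α(T_deep − T_surf′) + β(S_deep − S_surf) = 0.
T_surf′ = T_deep − (β/α)·ΔS = 21.9 − (7.4 × 10⁻⁴/2.6 × 10⁻⁴)·(+1.44) = 17.802 °C.
Cooling required: 23.7 − (17.802) = 5.898 °C.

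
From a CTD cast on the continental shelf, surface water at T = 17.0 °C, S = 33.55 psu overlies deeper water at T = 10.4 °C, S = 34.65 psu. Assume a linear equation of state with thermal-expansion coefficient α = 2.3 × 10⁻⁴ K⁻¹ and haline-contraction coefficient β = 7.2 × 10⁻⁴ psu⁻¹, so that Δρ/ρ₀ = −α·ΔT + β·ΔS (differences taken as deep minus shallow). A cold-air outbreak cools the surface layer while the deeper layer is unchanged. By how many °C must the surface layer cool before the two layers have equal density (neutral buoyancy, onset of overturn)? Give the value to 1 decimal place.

Neutral buoyancy requires Δρ = 0, i.e. −α(T_deep − T_surf′) + β(S_deep − S_surf) = 0.
T_surf′ = T_deep − (β/α)·ΔS = 10.4 − (7.2 × 10⁻⁴/2.3 × 10⁻⁴)·(+1.10) = 6.957 °C.
Cooling required: 17.0 − (6.957) = 10.043 °C.

10.0 °C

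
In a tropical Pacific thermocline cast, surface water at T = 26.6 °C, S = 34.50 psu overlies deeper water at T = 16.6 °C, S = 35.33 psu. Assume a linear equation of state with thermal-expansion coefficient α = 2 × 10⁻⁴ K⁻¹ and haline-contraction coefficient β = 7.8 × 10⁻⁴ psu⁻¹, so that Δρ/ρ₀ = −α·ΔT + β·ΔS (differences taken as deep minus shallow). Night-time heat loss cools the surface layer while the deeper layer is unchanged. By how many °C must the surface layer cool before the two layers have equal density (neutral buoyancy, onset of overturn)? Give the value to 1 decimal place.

Neutral buoyancy requires Δρ = 0, i.e. −α(T_deep − T_surf′) + β(S_deep − S_surf) = 0.
T_surf′ = T_deep − (β/α)·ΔS = 16.6 − (7.8 × 10⁻⁴/2 × 10⁻⁴)·(+0.83) = 13.363 °C.
Cooling required: 26.6 − (13.363) = 13.237 °C.

13.2 °C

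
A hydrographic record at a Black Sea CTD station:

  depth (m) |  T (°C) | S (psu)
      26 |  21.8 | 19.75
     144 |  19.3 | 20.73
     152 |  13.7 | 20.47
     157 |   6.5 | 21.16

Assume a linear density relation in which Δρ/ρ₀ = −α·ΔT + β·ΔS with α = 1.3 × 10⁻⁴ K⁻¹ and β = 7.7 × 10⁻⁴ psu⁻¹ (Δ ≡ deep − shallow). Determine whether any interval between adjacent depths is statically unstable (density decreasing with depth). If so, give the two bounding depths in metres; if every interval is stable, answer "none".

Evaluate Δρ/ρ₀ = −αΔT + βΔS across each adjacent pair:
  26–144 m: −αΔT+βΔS = −(1.3 × 10⁻⁴)(-2.5)+(7.7 × 10⁻⁴)(+0.98) = 1.1 × 10⁻³ → stable
  144–152 m: −αΔT+βΔS = −(1.3 × 10⁻⁴)(-5.6)+(7.7 × 10⁻⁴)(-0.26) = 5.3 × 10⁻⁴ → stable
  152–157 m: −αΔT+βΔS = −(1.3 × 10⁻⁴)(-7.2)+(7.7 × 10⁻⁴)(+0.69) = 1.5 × 10⁻³ → stable
Every interval has Δρ > 0: the column is stably stratified throughout.

none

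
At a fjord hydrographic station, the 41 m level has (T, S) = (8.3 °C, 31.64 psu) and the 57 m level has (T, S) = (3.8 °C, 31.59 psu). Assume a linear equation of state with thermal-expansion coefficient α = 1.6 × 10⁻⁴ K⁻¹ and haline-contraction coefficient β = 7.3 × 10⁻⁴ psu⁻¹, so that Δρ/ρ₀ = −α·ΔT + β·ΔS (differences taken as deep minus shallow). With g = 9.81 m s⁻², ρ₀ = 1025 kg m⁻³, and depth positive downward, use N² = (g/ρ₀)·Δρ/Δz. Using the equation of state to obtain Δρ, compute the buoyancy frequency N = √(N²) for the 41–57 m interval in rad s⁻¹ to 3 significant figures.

0.0205 rad s⁻¹

ΔT = -4.5 K, ΔS = -0.05 psu (deep − shallow).
Δρ/ρ₀ = −αΔT + βΔS = 7.20 × 10⁻⁴ − 3.65 × 10⁻⁵ = 6.835 × 10⁻⁴, so Δρ ≈ 0.7006 kg m⁻³.
N² = (g/ρ₀)·Δρ/Δz = g·(Δρ/ρ₀)/Δz = 9.81 × 6.835 × 10⁻⁴ / 16 = 4.1907 × 10⁻⁴ s⁻².
N = √(4.1907 × 10⁻⁴) = 0.020471 rad s⁻¹ ≈ 0.0205 rad s⁻¹.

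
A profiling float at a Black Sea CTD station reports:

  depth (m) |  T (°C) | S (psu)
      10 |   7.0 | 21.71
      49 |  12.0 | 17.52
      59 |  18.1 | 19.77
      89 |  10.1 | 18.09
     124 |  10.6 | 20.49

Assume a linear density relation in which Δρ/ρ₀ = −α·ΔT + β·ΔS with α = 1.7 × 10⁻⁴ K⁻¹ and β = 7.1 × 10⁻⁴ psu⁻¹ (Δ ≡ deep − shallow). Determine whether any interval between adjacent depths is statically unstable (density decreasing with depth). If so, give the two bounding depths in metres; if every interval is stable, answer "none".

Evaluate Δρ/ρ₀ = −αΔT + βΔS across each adjacent pair:
  10–49 m: −αΔT+βΔS = −(1.7 × 10⁻⁴)(+5.0)+(7.1 × 10⁻⁴)(-4.19) = -3.8 × 10⁻³ → UNSTABLE
  49–59 m: −αΔT+βΔS = −(1.7 × 10⁻⁴)(+6.1)+(7.1 × 10⁻⁴)(+2.25) = 5.6 × 10⁻⁴ → stable
  59–89 m: −αΔT+βΔS = −(1.7 × 10⁻⁴)(-8.0)+(7.1 × 10⁻⁴)(-1.68) = 1.7 × 10⁻⁴ → stable
  89–124 m: −αΔT+βΔS = −(1.7 × 10⁻⁴)(+0.5)+(7.1 × 10⁻⁴)(+2.40) = 1.6 × 10⁻³ → stable
The 10–49 m interval has Δρ < 0: lighter water underlies denser water.

10–49 m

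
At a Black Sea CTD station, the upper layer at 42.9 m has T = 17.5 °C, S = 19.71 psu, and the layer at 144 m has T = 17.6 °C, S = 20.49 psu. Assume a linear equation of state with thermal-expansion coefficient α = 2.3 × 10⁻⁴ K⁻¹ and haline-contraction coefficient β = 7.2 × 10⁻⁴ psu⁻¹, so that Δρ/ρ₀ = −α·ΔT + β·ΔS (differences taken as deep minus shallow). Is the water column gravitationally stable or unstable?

stable

ΔT = 17.6 − 17.5 = +0.1 K and ΔS = 20.49 − 19.71 = +0.78 psu (deep − shallow).
−αΔT = -2.30 × 10⁻⁵; βΔS = 5.616 × 10⁻⁴; sum Δρ/ρ₀ = 5.386 × 10⁻⁴.
Δρ/ρ₀ > 0, so Δρ > 0: deeper water is denser → statically stable.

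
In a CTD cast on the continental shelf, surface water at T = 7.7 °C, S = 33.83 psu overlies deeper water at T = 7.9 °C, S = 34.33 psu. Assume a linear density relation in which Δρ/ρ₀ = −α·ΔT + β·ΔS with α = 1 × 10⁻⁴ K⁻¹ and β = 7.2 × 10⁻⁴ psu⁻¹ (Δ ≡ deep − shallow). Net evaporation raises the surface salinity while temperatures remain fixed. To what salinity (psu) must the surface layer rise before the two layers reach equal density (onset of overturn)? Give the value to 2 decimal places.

Neutral buoyancy requires −α(T_deep − T_surf) + β(S_deep − S_surf′) = 0.
S_surf′ = S_deep − (α/β)·ΔT = 34.33 − (1 × 10⁻⁴/7.2 × 10⁻⁴)·(+0.2) = 34.3022 psu.
Increase required: 34.3022 − 33.83 = 0.4722 psu.

34.30 psu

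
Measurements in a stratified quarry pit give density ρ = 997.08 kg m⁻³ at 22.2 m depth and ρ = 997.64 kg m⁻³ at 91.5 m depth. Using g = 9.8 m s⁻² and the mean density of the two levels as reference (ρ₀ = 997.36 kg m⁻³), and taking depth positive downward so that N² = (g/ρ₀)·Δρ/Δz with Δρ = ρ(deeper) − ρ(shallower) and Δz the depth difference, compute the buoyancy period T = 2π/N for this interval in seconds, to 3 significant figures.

705 s

Δρ = 997.64 − 997.08 = 0.56 kg m⁻³ over Δz = 91.5 − 22.2 = 69.3 m.
N² = (9.8/997.36) × (0.56/69.3) = 7.9402 × 10⁻⁵ s⁻².
N = √(7.9402 × 10⁻⁵) = 8.9108 × 10⁻³ rad s⁻¹, so T = 2π/N = 705.12 s ≈ 705 s.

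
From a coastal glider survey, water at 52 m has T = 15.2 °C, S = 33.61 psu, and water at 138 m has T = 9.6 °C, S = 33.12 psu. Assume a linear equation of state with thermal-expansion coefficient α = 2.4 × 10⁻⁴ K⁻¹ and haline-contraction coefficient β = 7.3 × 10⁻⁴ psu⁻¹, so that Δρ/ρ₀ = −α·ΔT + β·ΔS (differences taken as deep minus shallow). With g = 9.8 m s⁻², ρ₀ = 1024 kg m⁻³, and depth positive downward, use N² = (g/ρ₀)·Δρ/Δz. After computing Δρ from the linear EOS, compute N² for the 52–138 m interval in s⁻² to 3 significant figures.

1.12 × 10⁻⁴ s⁻²

ΔT = -5.6 K, ΔS = -0.49 psu (deep − shallow).
Δρ/ρ₀ = −αΔT + βΔS = 1.344 × 10⁻³ − 3.577 × 10⁻⁴ = 9.863 × 10⁻⁴, so Δρ ≈ 1.010 kg m⁻³.
N² = (g/ρ₀)·Δρ/Δz = g·(Δρ/ρ₀)/Δz = 9.8 × 9.863 × 10⁻⁴ / 86 = 1.1239 × 10⁻⁴ s⁻² ≈ 1.12 × 10⁻⁴ s⁻².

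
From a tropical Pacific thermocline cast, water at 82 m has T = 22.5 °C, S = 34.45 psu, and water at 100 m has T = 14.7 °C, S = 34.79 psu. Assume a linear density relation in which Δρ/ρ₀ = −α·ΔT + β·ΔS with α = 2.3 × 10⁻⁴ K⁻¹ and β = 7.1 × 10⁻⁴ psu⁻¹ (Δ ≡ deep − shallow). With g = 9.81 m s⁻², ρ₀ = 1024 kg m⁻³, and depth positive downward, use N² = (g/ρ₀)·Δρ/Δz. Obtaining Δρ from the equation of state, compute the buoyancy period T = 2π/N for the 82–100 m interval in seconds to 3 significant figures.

189 s

ΔT = -7.8 K, ΔS = +0.34 psu (deep − shallow).
Δρ/ρ₀ = −αΔT + βΔS = 1.794 × 10⁻³ + 2.414 × 10⁻⁴ = 2.0354 × 10⁻³, so Δρ ≈ 2.084 kg m⁻³.
N² = (g/ρ₀)·Δρ/Δz = g·(Δρ/ρ₀)/Δz = 9.81 × 2.0354 × 10⁻³ / 18 = 1.1093 × 10⁻³ s⁻².
N = √(1.1093 × 10⁻³) = 0.033306 rad s⁻¹ → T = 2π/N = 188.65 s ≈ 189 s.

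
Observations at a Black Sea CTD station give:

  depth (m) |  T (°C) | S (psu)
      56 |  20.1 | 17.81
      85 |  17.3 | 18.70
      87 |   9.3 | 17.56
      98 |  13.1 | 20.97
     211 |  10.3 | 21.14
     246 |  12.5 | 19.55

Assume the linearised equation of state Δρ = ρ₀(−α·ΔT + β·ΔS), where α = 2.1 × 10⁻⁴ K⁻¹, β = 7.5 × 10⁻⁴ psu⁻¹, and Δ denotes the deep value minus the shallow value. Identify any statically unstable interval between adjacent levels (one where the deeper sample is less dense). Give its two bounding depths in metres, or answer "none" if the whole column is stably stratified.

211–246 m

Evaluate Δρ/ρ₀ = −αΔT + βΔS across each adjacent pair:
  56–85 m: −αΔT+βΔS = −(2.1 × 10⁻⁴)(-2.8)+(7.5 × 10⁻⁴)(+0.89) = 1.3 × 10⁻³ → stable
  85–87 m: −αΔT+βΔS = −(2.1 × 10⁻⁴)(-8.0)+(7.5 × 10⁻⁴)(-1.14) = 8.3 × 10⁻⁴ → stable
  87–98 m: −αΔT+βΔS = −(2.1 × 10⁻⁴)(+3.8)+(7.5 × 10⁻⁴)(+3.41) = 1.8 × 10⁻³ → stable
  98–211 m: −αΔT+βΔS = −(2.1 × 10⁻⁴)(-2.8)+(7.5 × 10⁻⁴)(+0.17) = 7.2 × 10⁻⁴ → stable
  211–246 m: −αΔT+βΔS = −(2.1 × 10⁻⁴)(+2.2)+(7.5 × 10⁻⁴)(-1.59) = -1.7 × 10⁻³ → UNSTABLE
The 211–246 m interval has Δρ < 0: lighter water underlies denser water.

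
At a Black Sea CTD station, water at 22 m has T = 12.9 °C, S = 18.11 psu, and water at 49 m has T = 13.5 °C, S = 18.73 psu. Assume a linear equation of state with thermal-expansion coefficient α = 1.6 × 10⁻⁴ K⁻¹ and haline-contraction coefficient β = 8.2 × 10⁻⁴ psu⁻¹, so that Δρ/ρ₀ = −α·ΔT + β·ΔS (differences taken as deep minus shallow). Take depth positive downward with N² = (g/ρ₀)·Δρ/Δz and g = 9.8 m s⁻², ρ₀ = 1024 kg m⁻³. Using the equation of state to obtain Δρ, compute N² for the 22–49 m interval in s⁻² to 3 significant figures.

1.50 × 10⁻⁴ s⁻²

ΔT = +0.6 K, ΔS = +0.62 psu (deep − shallow).
Δρ/ρ₀ = −αΔT + βΔS = -9.60 × 10⁻⁵ + 5.084 × 10⁻⁴ = 4.124 × 10⁻⁴, so Δρ ≈ 0.4223 kg m⁻³.
N² = (g/ρ₀)·Δρ/Δz = g·(Δρ/ρ₀)/Δz = 9.8 × 4.124 × 10⁻⁴ / 27 = 1.4969 × 10⁻⁴ s⁻² ≈ 1.50 × 10⁻⁴ s⁻².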